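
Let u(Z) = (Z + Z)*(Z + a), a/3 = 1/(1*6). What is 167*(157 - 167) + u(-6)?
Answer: -1604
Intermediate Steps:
a = 1/2 (a = 3/((1*6)) = 3/6 = 3*(1/6) = 1/2 ≈ 0.50000)
u(Z) = 2*Z*(1/2 + Z) (u(Z) = (Z + Z)*(Z + 1/2) = (2*Z)*(1/2 + Z) = 2*Z*(1/2 + Z))
167*(157 - 167) + u(-6) = 167*(157 - 167) - 6*(1 + 2*(-6)) = 167*(-10) - 6*(1 - 12) = -1670 - 6*(-11) = -1670 + 66 = -1604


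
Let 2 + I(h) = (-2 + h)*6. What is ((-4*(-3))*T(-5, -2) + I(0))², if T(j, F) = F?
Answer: 1444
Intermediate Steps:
I(h) = -14 + 6*h (I(h) = -2 + (-2 + h)*6 = -2 + (-12 + 6*h) = -14 + 6*h)
((-4*(-3))*T(-5, -2) + I(0))² = (-4*(-3)*(-2) + (-14 + 6*0))² = (12*(-2) + (-14 + 0))² = (-24 - 14)² = (-38)² = 1444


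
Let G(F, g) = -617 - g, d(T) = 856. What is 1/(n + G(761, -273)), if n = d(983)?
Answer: 1/512 ≈ 0.0019531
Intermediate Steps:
n = 856
1/(n + G(761, -273)) = 1/(856 + (-617 - 1*(-273))) = 1/(856 + (-617 + 273)) = 1/(856 - 344) = 1/512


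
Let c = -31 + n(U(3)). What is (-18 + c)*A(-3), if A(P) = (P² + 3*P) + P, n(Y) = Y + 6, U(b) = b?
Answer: 120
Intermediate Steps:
n(Y) = 6 + Y
c = -22 (c = -31 + (6 + 3) = -31 + 9 = -22)
A(P) = P² + 4*P
(-18 + c)*A(-3) = (-18 - 22)*(-3*(4 - 3)) = -(-120) = -40*(-3) = 120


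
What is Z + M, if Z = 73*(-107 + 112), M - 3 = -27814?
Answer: -27446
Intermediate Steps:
M = -27811 (M = 3 - 27814 = -27811)
Z = 365 (Z = 73*5 = 365)
Z + M = 365 - 27811 = -27446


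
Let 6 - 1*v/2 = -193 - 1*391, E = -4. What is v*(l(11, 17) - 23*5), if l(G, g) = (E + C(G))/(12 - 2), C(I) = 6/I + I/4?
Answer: -2987229/22 ≈ -1.3578e+5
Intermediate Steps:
C(I) = 6/I + I/4 (C(I) = 6/I + I*(¼) = 6/I + I/4)
l(G, g) = -⅖ + G/40 + 3/(5*G) (l(G, g) = (-4 + (6/G + G/4))/(12 - 2) = (-4 + 6/G + G/4)/10 = (-4 + 6/G + G/4)*(⅒) = -⅖ + G/40 + 3/(5*G))
v = 1180 (v = 12 - 2*(-193 - 1*391) = 12 - 2*(-193 - 391) = 12 - 2*(-584) = 12 + 1168 = 1180)
v*(l(11, 17) - 23*5) = 1180*((1/40)*(24 + 11² - 16*11)/11 - 23*5) = 1180*((1/40)*(1/11)*(24 + 121 - 176) - 1*115) = 1180*((1/40)*(1/11)*(-31) - 115) = 1180*(-31/440 - 115) = 1180*(-50631/440) = -2987229/22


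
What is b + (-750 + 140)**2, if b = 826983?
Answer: 1199083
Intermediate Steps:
b + (-750 + 140)**2 = 826983 + (-750 + 140)**2 = 826983 + (-610)**2 = 826983 + 372100 = 1199083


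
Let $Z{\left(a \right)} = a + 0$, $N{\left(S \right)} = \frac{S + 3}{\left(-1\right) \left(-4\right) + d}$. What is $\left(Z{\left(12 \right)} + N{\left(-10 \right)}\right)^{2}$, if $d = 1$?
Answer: $\frac{2809}{25} \approx 112.36$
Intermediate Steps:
$N{\left(S \right)} = \frac{3}{5} + \frac{S}{5}$ ($N{\left(S \right)} = \frac{S + 3}{\left(-1\right) \left(-4\right) + 1} = \frac{3 + S}{4 + 1} = \frac{3 + S}{5} = \left(3 + S\right) \frac{1}{5} = \frac{3}{5} + \frac{S}{5}$)
$Z{\left(a \right)} = a$
$\left(Z{\left(12 \right)} + N{\left(-10 \right)}\right)^{2} = \left(12 + \left(\frac{3}{5} + \frac{1}{5} \left(-10\right)\right)\right)^{2} = \left(12 + \left(\frac{3}{5} - 2\right)\right)^{2} = \left(12 - \frac{7}{5}\right)^{2} = \left(\frac{53}{5}\right)^{2} = \frac{2809}{25}$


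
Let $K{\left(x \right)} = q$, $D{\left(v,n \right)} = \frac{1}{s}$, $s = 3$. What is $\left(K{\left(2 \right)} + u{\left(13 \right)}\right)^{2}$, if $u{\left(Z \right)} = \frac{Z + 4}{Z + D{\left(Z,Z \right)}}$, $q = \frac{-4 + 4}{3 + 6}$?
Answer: $\frac{2601}{1600} \approx 1.6256$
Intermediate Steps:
$D{\left(v,n \right)} = \frac{1}{3}$
$q = 0$ ($q = \frac{0}{9} = 0 \cdot \frac{1}{9} = 0$)
$K{\left(x \right)} = 0$
$u{\left(Z \right)} = \frac{4 + Z}{\frac{1}{3} + Z}$ ($u{\left(Z \right)} = \frac{Z + 4}{Z + \frac{1}{3}} = \frac{4 + Z}{\frac{1}{3} + Z}$)
$\left(K{\left(2 \right)} + u{\left(13 \right)}\right)^{2} = \left(0 + \frac{3 \left(4 + 13\right)}{1 + 3 \cdot 13}\right)^{2} = \left(0 + 3 \frac{1}{1 + 39} \cdot 17\right)^{2} = \left(0 + 3 \cdot \frac{1}{40} \cdot 17\right)^{2} = \left(0 + \frac{51}{40}\right)^{2} = \left(\frac{51}{40}\right)^{2} = \frac{2601}{1600}$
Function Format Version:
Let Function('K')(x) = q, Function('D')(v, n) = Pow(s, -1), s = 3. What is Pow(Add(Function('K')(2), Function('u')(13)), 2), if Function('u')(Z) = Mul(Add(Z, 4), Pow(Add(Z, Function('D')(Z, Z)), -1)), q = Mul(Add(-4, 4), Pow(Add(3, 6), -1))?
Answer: Rational(2601, 1600) ≈ 1.6256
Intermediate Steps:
Function('D')(v, n) = Rational(1, 3) (Function('D')(v, n) = Pow(3, -1) = Rational(1, 3))
q = 0 (q = Mul(0, Pow(9, -1)) = Mul(0, Rational(1, 9)) = 0)
Function('K')(x) = 0
Function('u')(Z) = Mul(Pow(Add(Rational(1, 3), Z), -1), Add(4, Z)) (Function('u')(Z) = Mul(Add(Z, 4), Pow(Add(Z, Rational(1, 3)), -1)) = Mul(Add(4, Z), Pow(Add(Rational(1, 3), Z), -1)) = Mul(Pow(Add(Rational(1, 3), Z), -1), Add(4, Z)))
Pow(Add(Function('K')(2), Function('u')(13)), 2) = Pow(Add(0, Mul(3, Pow(Add(1, Mul(3, 13)), -1), Add(4, 13))), 2) = Pow(Add(0, Mul(3, Pow(Add(1, 39), -1), 17)), 2) = Pow(Add(0, Mul(3, Pow(40, -1), 17)), 2) = Pow(Add(0, Mul(3, Rational(1, 40), 17)), 2) = Pow(Add(0, Rational(51, 40)), 2) = Pow(Rational(51, 40), 2) = Rational(2601, 1600)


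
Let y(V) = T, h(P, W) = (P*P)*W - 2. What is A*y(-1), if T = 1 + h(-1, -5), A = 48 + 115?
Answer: -978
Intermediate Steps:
h(P, W) = -2 + W*P² (h(P, W) = P²*W - 2 = W*P² - 2 = -2 + W*P²)
A = 163
T = -6 (T = 1 + (-2 - 5*(-1)²) = 1 + (-2 - 5*1) = 1 + (-2 - 5) = 1 - 7 = -6)
y(V) = -6
A*y(-1) = 163*(-6) = -978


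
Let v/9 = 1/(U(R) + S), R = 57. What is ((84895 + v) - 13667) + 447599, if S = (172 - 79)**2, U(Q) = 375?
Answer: 1560631619/3008 ≈ 5.1883e+5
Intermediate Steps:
S = 8649 (S = 93**2 = 8649)
v = 3/3008 (v = 9/(375 + 8649) = 9/9024 = 9*(1/9024) = 3/3008 ≈ 0.00099734)
((84895 + v) - 13667) + 447599 = ((84895 + 3/3008) - 13667) + 447599 = (255364163/3008 - 13667) + 447599 = 214253827/3008 + 447599 = 1560631619/3008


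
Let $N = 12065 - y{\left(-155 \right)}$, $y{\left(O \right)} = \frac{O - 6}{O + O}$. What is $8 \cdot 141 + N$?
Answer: $\frac{4089669}{310} \approx 13192.0$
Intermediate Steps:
$y{\left(O \right)} = \frac{-6 + O}{2 O}$
$N = \frac{3739989}{310}$ ($N = 12065 - \frac{-6 - 155}{2 \left(-155\right)} = 12065 - \frac{1}{2} \left(- \frac{1}{155}\right) \left(-161\right) = 12065 - \frac{161}{310} = \frac{3739989}{310} \approx 12064.0$)
$8 \cdot 141 + N = 8 \cdot 141 + \frac{3739989}{310} = 1128 + \frac{3739989}{310} = \frac{4089669}{310}$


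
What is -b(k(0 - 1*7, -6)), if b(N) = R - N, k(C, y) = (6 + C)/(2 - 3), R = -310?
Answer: 311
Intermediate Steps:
k(C, y) = -6 - C (k(C, y) = (6 + C)/(-1) = (6 + C)*(-1) = -6 - C)
b(N) = -310 - N
-b(k(0 - 1*7, -6)) = -(-310 - (-6 - (0 - 1*7))) = -(-310 - (-6 - (0 - 7))) = -(-310 - (-6 - 1*(-7))) = -(-310 - (-6 + 7)) = -(-310 - 1*1) = -(-310 - 1) = -1*(-311) = 311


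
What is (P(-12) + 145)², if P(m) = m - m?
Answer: 21025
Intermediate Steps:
P(m) = 0
(P(-12) + 145)² = (0 + 145)² = 145² = 21025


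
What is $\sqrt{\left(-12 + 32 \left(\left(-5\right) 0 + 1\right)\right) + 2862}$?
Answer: $\sqrt{2882} \approx 53.684$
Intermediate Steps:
$\sqrt{\left(-12 + 32 \left(\left(-5\right) 0 + 1\right)\right) + 2862} = \sqrt{\left(-12 + 32 \left(0 + 1\right)\right) + 2862} = \sqrt{\left(-12 + 32 \cdot 1\right) + 2862} = \sqrt{\left(-12 + 32\right) + 2862} = \sqrt{20 + 2862} = \sqrt{2882}$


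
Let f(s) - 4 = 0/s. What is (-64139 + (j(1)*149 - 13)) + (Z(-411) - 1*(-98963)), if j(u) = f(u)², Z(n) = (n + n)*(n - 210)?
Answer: 547657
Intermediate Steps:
f(s) = 4 (f(s) = 4 + 0/s = 4 + 0 = 4)
Z(n) = 2*n*(-210 + n) (Z(n) = (2*n)*(-210 + n) = 2*n*(-210 + n))
j(u) = 16 (j(u) = 4² = 16)
(-64139 + (j(1)*149 - 13)) + (Z(-411) - 1*(-98963)) = (-64139 + (16*149 - 13)) + (2*(-411)*(-210 - 411) - 1*(-98963)) = (-64139 + (2384 - 13)) + (2*(-411)*(-621) + 98963) = (-64139 + 2371) + (510462 + 98963) = -61768 + 609425 = 547657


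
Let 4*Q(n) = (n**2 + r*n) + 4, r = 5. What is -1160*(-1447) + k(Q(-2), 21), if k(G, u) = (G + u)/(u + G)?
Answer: 1678521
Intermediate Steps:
Q(n) = 1 + n**2/4 + 5*n/4 (Q(n) = ((n**2 + 5*n) + 4)/4 = (4 + n**2 + 5*n)/4 = 1 + n**2/4 + 5*n/4)
k(G, u) = 1 (k(G, u) = (G + u)/(G + u) = 1)
-1160*(-1447) + k(Q(-2), 21) = -1160*(-1447) + 1 = 1678520 + 1 = 1678521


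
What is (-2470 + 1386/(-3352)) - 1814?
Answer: -7180677/1676 ≈ -4284.4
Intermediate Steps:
(-2470 + 1386/(-3352)) - 1814 = (-2470 + 1386*(-1/3352)) - 1814 = (-2470 - 693/1676) - 1814 = -4140413/1676 - 1814 = -7180677/1676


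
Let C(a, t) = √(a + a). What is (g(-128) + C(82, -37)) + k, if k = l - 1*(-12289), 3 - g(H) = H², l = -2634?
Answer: -6726 + 2*√41 ≈ -6713.2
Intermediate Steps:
C(a, t) = √2*√a (C(a, t) = √(2*a) = √2*√a)
g(H) = 3 - H²
k = 9655 (k = -2634 - 1*(-12289) = -2634 + 12289 = 9655)
(g(-128) + C(82, -37)) + k = ((3 - 1*(-128)²) + √2*√82) + 9655 = ((3 - 1*16384) + 2*√41) + 9655 = ((3 - 16384) + 2*√41) + 9655 = (-16381 + 2*√41) + 9655 = -6726 + 2*√41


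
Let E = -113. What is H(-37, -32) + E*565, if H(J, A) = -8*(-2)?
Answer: -63829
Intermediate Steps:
H(J, A) = 16
H(-37, -32) + E*565 = 16 - 113*565 = 16 - 63845 = -63829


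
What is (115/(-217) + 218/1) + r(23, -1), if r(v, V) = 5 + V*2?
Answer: 47842/217 ≈ 220.47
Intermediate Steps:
r(v, V) = 5 + 2*V
(115/(-217) + 218/1) + r(23, -1) = (115/(-217) + 218/1) + (5 + 2*(-1)) = (115*(-1/217) + 218*1) + (5 - 2) = (-115/217 + 218) + 3 = 47191/217 + 3 = 47842/217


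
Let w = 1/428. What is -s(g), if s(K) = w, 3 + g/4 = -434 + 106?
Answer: -1/428 ≈ -0.0023364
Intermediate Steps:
g = -1324 (g = -12 + 4*(-434 + 106) = -12 + 4*(-328) = -12 - 1312 = -1324)
w = 1/428 ≈ 0.0023364
s(K) = 1/428
-s(g) = -1*1/428 = -1/428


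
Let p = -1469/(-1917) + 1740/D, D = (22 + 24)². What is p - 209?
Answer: -210334441/1014093 ≈ -207.41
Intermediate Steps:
D = 2116 (D = 46² = 2116)
p = 1610996/1014093 (p = -1469/(-1917) + 1740/2116 = -1469*(-1/1917) + 1740*(1/2116) = 1469/1917 + 435/529 = 1610996/1014093 ≈ 1.5886)
p - 209 = 1610996/1014093 - 209 = -210334441/1014093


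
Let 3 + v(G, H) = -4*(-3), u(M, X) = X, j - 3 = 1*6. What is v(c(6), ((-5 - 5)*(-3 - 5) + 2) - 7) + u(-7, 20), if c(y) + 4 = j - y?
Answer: 29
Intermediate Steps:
j = 9 (j = 3 + 1*6 = 3 + 6 = 9)
c(y) = 5 - y (c(y) = -4 + (9 - y) = 5 - y)
v(G, H) = 9 (v(G, H) = -3 - 4*(-3) = -3 + 12 = 9)
v(c(6), ((-5 - 5)*(-3 - 5) + 2) - 7) + u(-7, 20) = 9 + 20 = 29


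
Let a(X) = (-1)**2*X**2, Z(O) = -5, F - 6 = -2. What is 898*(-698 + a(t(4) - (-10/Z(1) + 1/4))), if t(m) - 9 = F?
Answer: -4184231/8 ≈ -5.2303e+5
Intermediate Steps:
F = 4 (F = 6 - 2 = 4)
t(m) = 13 (t(m) = 9 + 4 = 13)
a(X) = X**2 (a(X) = 1*X**2 = X**2)
898*(-698 + a(t(4) - (-10/Z(1) + 1/4))) = 898*(-698 + (13 - (-10/(-5) + 1/4))**2) = 898*(-698 + (13 - (-10*(-1/5) + 1*(1/4)))**2) = 898*(-698 + (13 - (2 + 1/4))**2) = 898*(-698 + (13 - 1*9/4)**2) = 898*(-698 + (13 - 9/4)**2) = 898*(-698 + (43/4)**2) = 898*(-698 + 1849/16) = 898*(-9319/16) = -4184231/8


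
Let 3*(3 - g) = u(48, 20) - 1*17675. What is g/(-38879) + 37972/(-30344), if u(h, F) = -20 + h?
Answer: -1241173457/884808282 ≈ -1.4028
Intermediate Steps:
g = 17656/3 (g = 3 - ((-20 + 48) - 1*17675)/3 = 3 - (28 - 17675)/3 = 3 - 1/3*(-17647) = 3 + 17647/3 = 17656/3 ≈ 5885.3)
g/(-38879) + 37972/(-30344) = (17656/3)/(-38879) + 37972/(-30344) = (17656/3)*(-1/38879) + 37972*(-1/30344) = -17656/116637 - 9493/7586 = -1241173457/884808282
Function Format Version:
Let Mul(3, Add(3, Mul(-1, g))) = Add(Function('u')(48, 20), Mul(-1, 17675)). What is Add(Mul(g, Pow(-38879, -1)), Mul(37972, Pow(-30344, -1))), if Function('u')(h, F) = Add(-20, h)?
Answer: Rational(-1241173457, 884808282) ≈ -1.4028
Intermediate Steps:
g = Rational(17656, 3) (g = Add(3, Mul(Rational(-1, 3), Add(Add(-20, 48), Mul(-1, 17675)))) = Add(3, Mul(Rational(-1, 3), Add(28, -17675))) = Add(3, Mul(Rational(-1, 3), -17647)) = Add(3, Rational(17647, 3)) = Rational(17656, 3) ≈ 5885.3)
Add(Mul(g, Pow(-38879, -1)), Mul(37972, Pow(-30344, -1))) = Add(Mul(Rational(17656, 3), Pow(-38879, -1)), Mul(37972, Pow(-30344, -1))) = Add(Mul(Rational(17656, 3), Rational(-1, 38879)), Mul(37972, Rational(-1, 30344))) = Add(Rational(-17656, 116637), Rational(-9493, 7586)) = Rational(-1241173457, 884808282)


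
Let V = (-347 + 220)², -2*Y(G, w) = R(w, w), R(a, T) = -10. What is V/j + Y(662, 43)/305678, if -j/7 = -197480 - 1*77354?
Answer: 1234974913/147018738041 ≈ 0.0084001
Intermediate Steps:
j = 1923838 (j = -7*(-197480 - 1*77354) = -7*(-197480 - 77354) = -7*(-274834) = 1923838)
Y(G, w) = 5 (Y(G, w) = -½*(-10) = 5)
V = 16129 (V = (-127)² = 16129)
V/j + Y(662, 43)/305678 = 16129/1923838 + 5/305678 = 1234974913/147018738041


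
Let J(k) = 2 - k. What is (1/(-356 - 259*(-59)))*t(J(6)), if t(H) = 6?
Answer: 2/12095 ≈ 0.00016536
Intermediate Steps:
(1/(-356 - 259*(-59)))*t(J(6)) = (1/(-356 - 259*(-59)))*6 = (-1/59/(-615))*6 = -1/615*(-1/59)*6 = (1/36285)*6 = 2/12095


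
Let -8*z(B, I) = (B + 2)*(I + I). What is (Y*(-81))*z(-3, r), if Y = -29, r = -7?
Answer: -16443/4 ≈ -4110.8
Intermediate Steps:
z(B, I) = -I*(2 + B)/4 (z(B, I) = -(B + 2)*(I + I)/8 = -(2 + B)*2*I/8 = -I*(2 + B)/4)
(Y*(-81))*z(-3, r) = (-29*(-81))*(-¼*(-7)*(2 - 3)) = 2349*(-¼*(-7)*(-1)) = 2349*(-7/4) = -16443/4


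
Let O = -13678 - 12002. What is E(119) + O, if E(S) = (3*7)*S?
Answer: -23181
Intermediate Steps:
E(S) = 21*S
O = -25680
E(119) + O = 21*119 - 25680 = 2499 - 25680 = -23181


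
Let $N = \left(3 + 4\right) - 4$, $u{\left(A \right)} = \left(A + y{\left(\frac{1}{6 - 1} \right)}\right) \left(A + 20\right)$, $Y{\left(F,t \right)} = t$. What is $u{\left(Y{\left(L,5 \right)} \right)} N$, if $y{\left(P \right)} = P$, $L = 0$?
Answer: $390$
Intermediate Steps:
$u{\left(A \right)} = \left(20 + A\right) \left(\frac{1}{5} + A\right)$ ($u{\left(A \right)} = \left(A + \frac{1}{6 - 1}\right) \left(A + 20\right) = \left(A + \frac{1}{5}\right) \left(20 + A\right) = \left(\frac{1}{5} + A\right) \left(20 + A\right) = \left(20 + A\right) \left(\frac{1}{5} + A\right)$)
$N = 3$ ($N = 7 - 4 = 3$)
$u{\left(Y{\left(L,5 \right)} \right)} N = \left(4 + 5^{2} + \frac{101}{5} \cdot 5\right) 3 = \left(4 + 25 + 101\right) 3 = 130 \cdot 3 = 390$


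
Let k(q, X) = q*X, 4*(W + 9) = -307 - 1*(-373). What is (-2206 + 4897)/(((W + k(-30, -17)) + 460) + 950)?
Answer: 1794/1285 ≈ 1.3961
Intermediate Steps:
W = 15/2 (W = -9 + (-307 - 1*(-373))/4 = -9 + (-307 + 373)/4 = -9 + (¼)*66 = -9 + 33/2 = 15/2 ≈ 7.5000)
k(q, X) = X*q
(-2206 + 4897)/(((W + k(-30, -17)) + 460) + 950) = (-2206 + 4897)/(((15/2 - 17*(-30)) + 460) + 950) = 2691/(((15/2 + 510) + 460) + 950) = 2691/((1035/2 + 460) + 950) = 2691/(1955/2 + 950) = 2691/(3855/2) = 2691*(2/3855) = 1794/1285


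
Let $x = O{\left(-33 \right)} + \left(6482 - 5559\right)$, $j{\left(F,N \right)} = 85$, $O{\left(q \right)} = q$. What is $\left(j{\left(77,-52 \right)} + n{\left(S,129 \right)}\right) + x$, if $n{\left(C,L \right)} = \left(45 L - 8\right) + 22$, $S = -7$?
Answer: $6794$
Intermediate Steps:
$x = 890$ ($x = -33 + \left(6482 - 5559\right) = -33 + 923 = 890$)
$n{\left(C,L \right)} = 14 + 45 L$ ($n{\left(C,L \right)} = \left(-8 + 45 L\right) + 22 = 14 + 45 L$)
$\left(j{\left(77,-52 \right)} + n{\left(S,129 \right)}\right) + x = \left(85 + \left(14 + 45 \cdot 129\right)\right) + 890 = \left(85 + \left(14 + 5805\right)\right) + 890 = \left(85 + 5819\right) + 890 = 5904 + 890 = 6794$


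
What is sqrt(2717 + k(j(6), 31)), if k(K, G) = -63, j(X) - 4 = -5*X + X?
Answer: sqrt(2654) ≈ 51.517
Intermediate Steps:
j(X) = 4 - 4*X (j(X) = 4 + (-5*X + X) = 4 - 4*X)
sqrt(2717 + k(j(6), 31)) = sqrt(2717 - 63) = sqrt(2654)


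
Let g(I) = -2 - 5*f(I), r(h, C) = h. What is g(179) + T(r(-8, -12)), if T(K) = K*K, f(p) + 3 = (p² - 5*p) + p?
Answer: -156548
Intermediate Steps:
f(p) = -3 + p² - 4*p (f(p) = -3 + ((p² - 5*p) + p) = -3 + (p² - 4*p) = -3 + p² - 4*p)
g(I) = 13 - 5*I² + 20*I (g(I) = -2 - 5*(-3 + I² - 4*I) = -2 + (15 - 5*I² + 20*I) = 13 - 5*I² + 20*I)
T(K) = K²
g(179) + T(r(-8, -12)) = (13 - 5*179² + 20*179) + (-8)² = (13 - 5*32041 + 3580) + 64 = (13 - 160205 + 3580) + 64 = -156612 + 64 = -156548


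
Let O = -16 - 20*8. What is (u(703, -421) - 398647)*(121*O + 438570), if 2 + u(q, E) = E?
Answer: -166521535180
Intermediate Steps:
u(q, E) = -2 + E
O = -176 (O = -16 - 160 = -176)
(u(703, -421) - 398647)*(121*O + 438570) = ((-2 - 421) - 398647)*(121*(-176) + 438570) = (-423 - 398647)*(-21296 + 438570) = -399070*417274 = -166521535180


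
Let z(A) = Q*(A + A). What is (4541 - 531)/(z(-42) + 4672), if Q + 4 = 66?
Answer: -2005/268 ≈ -7.4813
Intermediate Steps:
Q = 62 (Q = -4 + 66 = 62)
z(A) = 124*A (z(A) = 62*(A + A) = 62*(2*A) = 124*A)
(4541 - 531)/(z(-42) + 4672) = (4541 - 531)/(124*(-42) + 4672) = 4010/(-5208 + 4672) = 4010/(-536) = 4010*(-1/536) = -2005/268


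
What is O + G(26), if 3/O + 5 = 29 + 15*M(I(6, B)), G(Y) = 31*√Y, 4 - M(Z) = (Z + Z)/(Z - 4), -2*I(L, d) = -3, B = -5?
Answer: 1/34 + 31*√26 ≈ 158.10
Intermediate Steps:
I(L, d) = 3/2 (I(L, d) = -½*(-3) = 3/2)
M(Z) = 4 - 2*Z/(-4 + Z) (M(Z) = 4 - (Z + Z)/(Z - 4) = 4 - 2*Z/(-4 + Z))
O = 1/34 (O = 3/(-5 + (29 + 15*(2*(-8 + 3/2)/(-4 + 3/2)))) = 3/(-5 + (29 + 15*(2*(-13/2)/(-5/2)))) = 3/(-5 + (29 + 15*(2*(-⅖)*(-13/2)))) = 3/(-5 + (29 + 15*(26/5))) = 3/(-5 + (29 + 78)) = 3/(-5 + 107) = 3/102 = 3*(1/102) = 1/34 ≈ 0.029412)
O + G(26) = 1/34 + 31*√26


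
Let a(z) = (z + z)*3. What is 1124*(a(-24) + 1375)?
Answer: 1383644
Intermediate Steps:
a(z) = 6*z (a(z) = (2*z)*3 = 6*z)
1124*(a(-24) + 1375) = 1124*(6*(-24) + 1375) = 1124*(-144 + 1375) = 1124*1231 = 1383644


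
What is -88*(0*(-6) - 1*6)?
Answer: 528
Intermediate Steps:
-88*(0*(-6) - 1*6) = -88*(0 - 6) = -88*(-6) = 528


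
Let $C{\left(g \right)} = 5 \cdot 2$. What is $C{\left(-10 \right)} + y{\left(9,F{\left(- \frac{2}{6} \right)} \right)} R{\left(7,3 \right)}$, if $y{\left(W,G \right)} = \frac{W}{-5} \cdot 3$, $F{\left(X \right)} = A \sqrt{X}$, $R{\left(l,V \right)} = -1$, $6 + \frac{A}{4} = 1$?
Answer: $\frac{77}{5} \approx 15.4$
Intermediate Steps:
$A = -20$ ($A = -24 + 4 \cdot 1 = -24 + 4 = -20$)
$C{\left(g \right)} = 10$
$F{\left(X \right)} = - 20 \sqrt{X}$
$y{\left(W,G \right)} = - \frac{3 W}{5}$ ($y{\left(W,G \right)} = W \left(- \frac{1}{5}\right) 3 = - \frac{W}{5} \cdot 3 = - \frac{3 W}{5}$)
$C{\left(-10 \right)} + y{\left(9,F{\left(- \frac{2}{6} \right)} \right)} R{\left(7,3 \right)} = 10 + \left(- \frac{3}{5}\right) 9 \left(-1\right) = 10 - - \frac{27}{5} = 10 + \frac{27}{5} = \frac{77}{5}$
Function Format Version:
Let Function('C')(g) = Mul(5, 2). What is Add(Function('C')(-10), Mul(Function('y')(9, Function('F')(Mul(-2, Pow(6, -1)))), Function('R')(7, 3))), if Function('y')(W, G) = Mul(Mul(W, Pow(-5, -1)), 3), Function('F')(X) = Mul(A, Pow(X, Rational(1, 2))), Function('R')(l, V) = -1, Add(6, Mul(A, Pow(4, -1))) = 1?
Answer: Rational(77, 5) ≈ 15.400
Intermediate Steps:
A = -20 (A = Add(-24, Mul(4, 1)) = Add(-24, 4) = -20)
Function('C')(g) = 10
Function('F')(X) = Mul(-20, Pow(X, Rational(1, 2)))
Function('y')(W, G) = Mul(Rational(-3, 5), W) (Function('y')(W, G) = Mul(Mul(W, Rational(-1, 5)), 3) = Mul(Mul(Rational(-1, 5), W), 3) = Mul(Rational(-3, 5), W))
Add(Function('C')(-10), Mul(Function('y')(9, Function('F')(Mul(-2, Pow(6, -1)))), Function('R')(7, 3))) = Add(10, Mul(Mul(Rational(-3, 5), 9), -1)) = Add(10, Mul(Rational(-27, 5), -1)) = Add(10, Rational(27, 5)) = Rational(77, 5)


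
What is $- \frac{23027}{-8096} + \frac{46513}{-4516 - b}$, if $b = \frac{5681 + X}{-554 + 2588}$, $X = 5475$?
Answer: $- \frac{138542359883}{18614120800} \approx -7.4429$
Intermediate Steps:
$b = \frac{5578}{1017}$ ($b = \frac{5681 + 5475}{-554 + 2588} = \frac{11156}{2034} = 11156 \cdot \frac{1}{2034} = \frac{5578}{1017} \approx 5.4848$)
$- \frac{23027}{-8096} + \frac{46513}{-4516 - b} = - \frac{23027}{-8096} + \frac{46513}{-4516 - \frac{5578}{1017}} = \left(-23027\right) \left(- \frac{1}{8096}\right) + \frac{46513}{-4516 - \frac{5578}{1017}} = \frac{23027}{8096} + \frac{46513}{- \frac{4598350}{1017}} = \frac{23027}{8096} + 46513 \left(- \frac{1017}{4598350}\right) = \frac{23027}{8096} - \frac{47303721}{4598350} = - \frac{138542359883}{18614120800}$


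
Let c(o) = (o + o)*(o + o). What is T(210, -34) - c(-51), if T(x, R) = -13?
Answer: -10417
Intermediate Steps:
c(o) = 4*o² (c(o) = (2*o)*(2*o) = 4*o²)
T(210, -34) - c(-51) = -13 - 4*(-51)² = -13 - 4*2601 = -13 - 1*10404 = -13 - 10404 = -10417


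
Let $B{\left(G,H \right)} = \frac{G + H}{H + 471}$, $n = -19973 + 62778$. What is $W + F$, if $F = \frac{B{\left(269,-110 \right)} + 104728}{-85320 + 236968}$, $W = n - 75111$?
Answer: $- \frac{1768551837001}{54744928} \approx -32305.0$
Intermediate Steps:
$n = 42805$
$B{\left(G,H \right)} = \frac{G + H}{471 + H}$
$W = -32306$ ($W = 42805 - 75111 = -32306$)
$F = \frac{37806967}{54744928}$ ($F = \frac{\frac{269 - 110}{471 - 110} + 104728}{-85320 + 236968} = \frac{\frac{1}{361} \cdot 159 + 104728}{151648} = \left(\frac{1}{361} \cdot 159 + 104728\right) \frac{1}{151648} = \left(\frac{159}{361} + 104728\right) \frac{1}{151648} = \frac{37806967}{361} \cdot \frac{1}{151648} = \frac{37806967}{54744928} \approx 0.6906$)
$W + F = -32306 + \frac{37806967}{54744928} = - \frac{1768551837001}{54744928}$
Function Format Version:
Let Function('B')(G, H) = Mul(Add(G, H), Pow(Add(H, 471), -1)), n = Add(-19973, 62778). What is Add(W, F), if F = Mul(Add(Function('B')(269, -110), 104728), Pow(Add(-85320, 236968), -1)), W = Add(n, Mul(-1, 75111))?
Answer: Rational(-1768551837001, 54744928) ≈ -32305.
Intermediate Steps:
n = 42805
Function('B')(G, H) = Mul(Pow(Add(471, H), -1), Add(G, H)) (Function('B')(G, H) = Mul(Add(G, H), Pow(Add(471, H), -1)) = Mul(Pow(Add(471, H), -1), Add(G, H)))
W = -32306 (W = Add(42805, Mul(-1, 75111)) = Add(42805, -75111) = -32306)
F = Rational(37806967, 54744928) (F = Mul(Add(Mul(Pow(Add(471, -110), -1), Add(269, -110)), 104728), Pow(Add(-85320, 236968), -1)) = Mul(Add(Mul(Pow(361, -1), 159), 104728), Pow(151648, -1)) = Mul(Add(Mul(Rational(1, 361), 159), 104728), Rational(1, 151648)) = Mul(Add(Rational(159, 361), 104728), Rational(1, 151648)) = Mul(Rational(37806967, 361), Rational(1, 151648)) = Rational(37806967, 54744928) ≈ 0.69060)
Add(W, F) = Add(-32306, Rational(37806967, 54744928)) = Rational(-1768551837001, 54744928)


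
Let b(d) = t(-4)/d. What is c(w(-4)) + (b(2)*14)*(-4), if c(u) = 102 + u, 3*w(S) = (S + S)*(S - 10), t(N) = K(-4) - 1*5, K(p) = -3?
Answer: 1090/3 ≈ 363.33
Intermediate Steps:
t(N) = -8 (t(N) = -3 - 1*5 = -3 - 5 = -8)
w(S) = 2*S*(-10 + S)/3 (w(S) = ((S + S)*(S - 10))/3 = ((2*S)*(-10 + S))/3 = (2*S*(-10 + S))/3 = 2*S*(-10 + S)/3)
b(d) = -8/d
c(w(-4)) + (b(2)*14)*(-4) = (102 + (⅔)*(-4)*(-10 - 4)) + (-8/2*14)*(-4) = (102 + (⅔)*(-4)*(-14)) + (-8*½*14)*(-4) = (102 + 112/3) - 4*14*(-4) = 418/3 - 56*(-4) = 418/3 + 224 = 1090/3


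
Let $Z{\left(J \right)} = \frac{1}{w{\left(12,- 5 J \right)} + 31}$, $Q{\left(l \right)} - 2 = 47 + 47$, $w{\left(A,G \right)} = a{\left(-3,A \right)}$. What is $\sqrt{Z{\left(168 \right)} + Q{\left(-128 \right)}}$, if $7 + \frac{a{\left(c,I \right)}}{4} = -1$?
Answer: $\sqrt{95} \approx 9.7468$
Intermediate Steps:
$a{\left(c,I \right)} = -32$ ($a{\left(c,I \right)} = -28 + 4 \left(-1\right) = -28 - 4 = -32$)
$w{\left(A,G \right)} = -32$
$Q{\left(l \right)} = 96$ ($Q{\left(l \right)} = 2 + \left(47 + 47\right) = 2 + 94 = 96$)
$Z{\left(J \right)} = -1$ ($Z{\left(J \right)} = \frac{1}{-32 + 31} = \frac{1}{-1} = -1$)
$\sqrt{Z{\left(168 \right)} + Q{\left(-128 \right)}} = \sqrt{-1 + 96} = \sqrt{95}$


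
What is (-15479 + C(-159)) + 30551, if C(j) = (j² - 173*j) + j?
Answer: 67701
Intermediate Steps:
C(j) = j² - 172*j
(-15479 + C(-159)) + 30551 = (-15479 - 159*(-172 - 159)) + 30551 = (-15479 - 159*(-331)) + 30551 = (-15479 + 52629) + 30551 = 37150 + 30551 = 67701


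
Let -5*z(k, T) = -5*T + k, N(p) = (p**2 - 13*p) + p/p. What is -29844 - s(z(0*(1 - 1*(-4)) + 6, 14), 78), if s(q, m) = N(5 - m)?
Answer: -36123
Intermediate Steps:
N(p) = 1 + p**2 - 13*p (N(p) = (p**2 - 13*p) + 1 = 1 + p**2 - 13*p)
z(k, T) = T - k/5 (z(k, T) = -(-5*T + k)/5 = -(k - 5*T)/5 = T - k/5)
s(q, m) = -64 + (5 - m)**2 + 13*m (s(q, m) = 1 + (5 - m)**2 - 13*(5 - m) = 1 + (5 - m)**2 + (-65 + 13*m) = -64 + (5 - m)**2 + 13*m)
-29844 - s(z(0*(1 - 1*(-4)) + 6, 14), 78) = -29844 - (-39 + 78**2 + 3*78) = -29844 - (-39 + 6084 + 234) = -29844 - 1*6279 = -29844 - 6279 = -36123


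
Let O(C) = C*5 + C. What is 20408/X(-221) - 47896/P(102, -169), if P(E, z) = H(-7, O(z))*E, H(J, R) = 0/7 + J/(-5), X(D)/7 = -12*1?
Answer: -206474/357 ≈ -578.36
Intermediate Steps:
O(C) = 6*C (O(C) = 5*C + C = 6*C)
X(D) = -84 (X(D) = 7*(-12*1) = 7*(-12) = -84)
H(J, R) = -J/5 (H(J, R) = 0*(⅐) + J*(-⅕) = 0 - J/5 = -J/5)
P(E, z) = 7*E/5 (P(E, z) = (-⅕*(-7))*E = 7*E/5)
20408/X(-221) - 47896/P(102, -169) = 20408/(-84) - 47896/((7/5)*102) = 20408*(-1/84) - 47896/714/5 = -5102/21 - 47896*5/714 = -5102/21 - 119740/357 = -206474/357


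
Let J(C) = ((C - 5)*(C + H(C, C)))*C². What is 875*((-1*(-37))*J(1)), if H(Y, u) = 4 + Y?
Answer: -777000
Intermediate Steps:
J(C) = C²*(-5 + C)*(4 + 2*C) (J(C) = ((C - 5)*(C + (4 + C)))*C² = ((-5 + C)*(4 + 2*C))*C² = C²*(-5 + C)*(4 + 2*C))
875*((-1*(-37))*J(1)) = 875*((-1*(-37))*(2*1²*(-10 + 1² - 3*1))) = 875*(37*(2*1*(-10 + 1 - 3))) = 875*(37*(2*1*(-12))) = 875*(37*(-24)) = 875*(-888) = -777000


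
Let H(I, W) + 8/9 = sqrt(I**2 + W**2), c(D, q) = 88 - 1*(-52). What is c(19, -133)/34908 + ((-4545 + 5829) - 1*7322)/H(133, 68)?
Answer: -3730685957/15772211103 - 489078*sqrt(22313)/1807289 ≈ -40.660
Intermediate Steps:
c(D, q) = 140 (c(D, q) = 88 + 52 = 140)
H(I, W) = -8/9 + sqrt(I**2 + W**2)
c(19, -133)/34908 + ((-4545 + 5829) - 1*7322)/H(133, 68) = 140/34908 + ((-4545 + 5829) - 1*7322)/(-8/9 + sqrt(133**2 + 68**2)) = 140*(1/34908) + (1284 - 7322)/(-8/9 + sqrt(17689 + 4624)) = 35/8727 - 6038/(-8/9 + sqrt(22313))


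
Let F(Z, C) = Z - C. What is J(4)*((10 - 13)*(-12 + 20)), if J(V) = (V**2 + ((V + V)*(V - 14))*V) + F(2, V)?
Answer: 7344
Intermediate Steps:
J(V) = 2 + V**2 - V + 2*V**2*(-14 + V) (J(V) = (V**2 + ((V + V)*(V - 14))*V) + (2 - V) = (V**2 + ((2*V)*(-14 + V))*V) + (2 - V) = (V**2 + (2*V*(-14 + V))*V) + (2 - V) = (V**2 + 2*V**2*(-14 + V)) + (2 - V) = 2 + V**2 - V + 2*V**2*(-14 + V))
J(4)*((10 - 13)*(-12 + 20)) = (2 - 1*4 - 27*4**2 + 2*4**3)*((10 - 13)*(-12 + 20)) = (2 - 4 - 27*16 + 2*64)*(-3*8) = (2 - 4 - 432 + 128)*(-24) = -306*(-24) = 7344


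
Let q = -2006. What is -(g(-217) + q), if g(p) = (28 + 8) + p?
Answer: 2187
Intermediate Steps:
g(p) = 36 + p
-(g(-217) + q) = -((36 - 217) - 2006) = -(-181 - 2006) = -1*(-2187) = 2187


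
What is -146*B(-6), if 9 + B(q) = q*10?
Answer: 10074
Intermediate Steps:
B(q) = -9 + 10*q (B(q) = -9 + q*10 = -9 + 10*q)
-146*B(-6) = -146*(-9 + 10*(-6)) = -146*(-9 - 60) = -146*(-69) = 10074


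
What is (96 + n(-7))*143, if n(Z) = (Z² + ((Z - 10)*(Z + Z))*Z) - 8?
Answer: -218647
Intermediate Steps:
n(Z) = -8 + Z² + 2*Z²*(-10 + Z) (n(Z) = (Z² + ((-10 + Z)*(2*Z))*Z) - 8 = (Z² + (2*Z*(-10 + Z))*Z) - 8 = (Z² + 2*Z²*(-10 + Z)) - 8 = -8 + Z² + 2*Z²*(-10 + Z))
(96 + n(-7))*143 = (96 + (-8 - 19*(-7)² + 2*(-7)³))*143 = (96 + (-8 - 19*49 + 2*(-343)))*143 = (96 + (-8 - 931 - 686))*143 = (96 - 1625)*143 = -1529*143 = -218647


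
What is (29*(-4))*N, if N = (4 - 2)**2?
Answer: -464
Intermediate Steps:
N = 4 (N = 2**2 = 4)
(29*(-4))*N = (29*(-4))*4 = -116*4 = -464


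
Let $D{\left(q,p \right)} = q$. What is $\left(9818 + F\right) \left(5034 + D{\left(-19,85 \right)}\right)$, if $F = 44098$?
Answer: $270388740$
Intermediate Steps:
$\left(9818 + F\right) \left(5034 + D{\left(-19,85 \right)}\right) = \left(9818 + 44098\right) \left(5034 - 19\right) = 53916 \cdot 5015 = 270388740$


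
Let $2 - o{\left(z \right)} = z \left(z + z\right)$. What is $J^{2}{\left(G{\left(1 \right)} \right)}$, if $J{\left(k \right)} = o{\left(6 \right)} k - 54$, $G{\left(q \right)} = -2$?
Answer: $7396$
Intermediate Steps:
$o{\left(z \right)} = 2 - 2 z^{2}$ ($o{\left(z \right)} = 2 - z \left(z + z\right) = 2 - z 2 z = 2 - 2 z^{2}$)
$J{\left(k \right)} = -54 - 70 k$ ($J{\left(k \right)} = \left(2 - 2 \cdot 6^{2}\right) k - 54 = \left(2 - 72\right) k - 54 = - 70 k - 54 = -54 - 70 k$)
$J^{2}{\left(G{\left(1 \right)} \right)} = \left(-54 - -140\right)^{2} = \left(-54 + 140\right)^{2} = 86^{2} = 7396$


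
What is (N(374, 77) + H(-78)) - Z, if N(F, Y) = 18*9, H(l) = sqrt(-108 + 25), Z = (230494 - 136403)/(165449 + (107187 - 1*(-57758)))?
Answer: 53429737/330394 + I*sqrt(83) ≈ 161.72 + 9.1104*I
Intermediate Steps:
Z = 94091/330394 (Z = 94091/(165449 + (107187 + 57758)) = 94091/(165449 + 164945) = 94091/330394 ≈ 0.28478)
H(l) = I*sqrt(83) (H(l) = sqrt(-83) = I*sqrt(83))
N(F, Y) = 162
(N(374, 77) + H(-78)) - Z = (162 + I*sqrt(83)) - 1*94091/330394 = (162 + I*sqrt(83)) - 94091/330394 = 53429737/330394 + I*sqrt(83)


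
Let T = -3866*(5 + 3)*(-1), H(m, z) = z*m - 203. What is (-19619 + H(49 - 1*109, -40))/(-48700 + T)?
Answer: 8711/8886 ≈ 0.98031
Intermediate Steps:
H(m, z) = -203 + m*z (H(m, z) = m*z - 203 = -203 + m*z)
T = 30928 (T = -30928*(-1) = -3866*(-8) = 30928)
(-19619 + H(49 - 1*109, -40))/(-48700 + T) = (-19619 + (-203 + (49 - 1*109)*(-40)))/(-48700 + 30928) = (-19619 + (-203 + (49 - 109)*(-40)))/(-17772) = (-19619 + (-203 - 60*(-40)))*(-1/17772) = (-19619 + (-203 + 2400))*(-1/17772) = (-19619 + 2197)*(-1/17772) = -17422*(-1/17772) = 8711/8886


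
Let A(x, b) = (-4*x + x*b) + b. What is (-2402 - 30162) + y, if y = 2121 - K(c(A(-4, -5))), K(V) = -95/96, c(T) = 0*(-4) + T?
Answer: -2922433/96 ≈ -30442.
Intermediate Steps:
A(x, b) = b - 4*x + b*x (A(x, b) = (-4*x + b*x) + b = b - 4*x + b*x)
c(T) = T (c(T) = 0 + T = T)
K(V) = -95/96 (K(V) = -95*1/96 = -95/96)
y = 203711/96 (y = 2121 - 1*(-95/96) = 2121 + 95/96 = 203711/96 ≈ 2122.0)
(-2402 - 30162) + y = (-2402 - 30162) + 203711/96 = -32564 + 203711/96 = -2922433/96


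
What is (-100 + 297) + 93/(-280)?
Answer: 55067/280 ≈ 196.67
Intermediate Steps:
(-100 + 297) + 93/(-280) = 197 + 93*(-1/280) = 197 - 93/280 = 55067/280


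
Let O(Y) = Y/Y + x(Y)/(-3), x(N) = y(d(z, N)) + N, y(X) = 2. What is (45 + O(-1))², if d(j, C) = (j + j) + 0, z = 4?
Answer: 18769/9 ≈ 2085.4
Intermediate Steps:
d(j, C) = 2*j (d(j, C) = 2*j + 0 = 2*j)
x(N) = 2 + N
O(Y) = ⅓ - Y/3 (O(Y) = Y/Y + (2 + Y)/(-3) = 1 + (2 + Y)*(-⅓) = 1 + (-⅔ - Y/3) = ⅓ - Y/3)
(45 + O(-1))² = (45 + (⅓ - ⅓*(-1)))² = (45 + (⅓ + ⅓))² = (45 + ⅔)² = (137/3)² = 18769/9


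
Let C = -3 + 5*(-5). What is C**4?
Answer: 614656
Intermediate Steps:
C = -28 (C = -3 - 25 = -28)
C**4 = (-28)**4 = 614656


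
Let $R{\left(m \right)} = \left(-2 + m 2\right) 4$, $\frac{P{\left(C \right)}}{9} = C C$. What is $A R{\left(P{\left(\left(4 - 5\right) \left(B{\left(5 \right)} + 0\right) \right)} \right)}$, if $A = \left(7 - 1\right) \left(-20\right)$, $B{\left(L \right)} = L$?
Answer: $-215040$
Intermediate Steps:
$P{\left(C \right)} = 9 C^{2}$ ($P{\left(C \right)} = 9 C C = 9 C^{2}$)
$A = -120$ ($A = 6 \left(-20\right) = -120$)
$R{\left(m \right)} = -8 + 8 m$ ($R{\left(m \right)} = \left(-2 + 2 m\right) 4 = -8 + 8 m$)
$A R{\left(P{\left(\left(4 - 5\right) \left(B{\left(5 \right)} + 0\right) \right)} \right)} = - 120 \left(-8 + 8 \cdot 9 \left(\left(4 - 5\right) \left(5 + 0\right)\right)^{2}\right) = - 120 \left(-8 + 8 \cdot 9 \left(\left(-1\right) 5\right)^{2}\right) = - 120 \left(-8 + 8 \cdot 9 \left(-5\right)^{2}\right) = - 120 \left(-8 + 8 \cdot 9 \cdot 25\right) = - 120 \left(-8 + 8 \cdot 225\right) = - 120 \left(-8 + 1800\right) = \left(-120\right) 1792 = -215040$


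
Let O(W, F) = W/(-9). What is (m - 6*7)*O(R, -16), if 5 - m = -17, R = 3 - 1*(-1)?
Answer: 80/9 ≈ 8.8889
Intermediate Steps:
R = 4 (R = 3 + 1 = 4)
m = 22 (m = 5 - 1*(-17) = 5 + 17 = 22)
O(W, F) = -W/9 (O(W, F) = W*(-⅑) = -W/9)
(m - 6*7)*O(R, -16) = (22 - 6*7)*(-⅑*4) = (22 - 42)*(-4/9) = -20*(-4/9) = 80/9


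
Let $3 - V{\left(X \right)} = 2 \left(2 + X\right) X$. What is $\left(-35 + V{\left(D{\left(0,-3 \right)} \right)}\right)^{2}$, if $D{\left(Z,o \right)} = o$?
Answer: $1444$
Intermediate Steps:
$V{\left(X \right)} = 3 - X \left(4 + 2 X\right)$ ($V{\left(X \right)} = 3 - 2 \left(2 + X\right) X = 3 - \left(4 + 2 X\right) X = 3 - X \left(4 + 2 X\right)$)
$\left(-35 + V{\left(D{\left(0,-3 \right)} \right)}\right)^{2} = \left(-35 - \left(-15 + 18\right)\right)^{2} = \left(-35 + \left(3 + 12 - 18\right)\right)^{2} = \left(-35 - 3\right)^{2} = \left(-38\right)^{2} = 1444$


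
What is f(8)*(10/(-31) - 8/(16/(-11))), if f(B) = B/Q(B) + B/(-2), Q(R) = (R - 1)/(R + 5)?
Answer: 12198/217 ≈ 56.212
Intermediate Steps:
Q(R) = (-1 + R)/(5 + R)
f(B) = -B/2 + B*(5 + B)/(-1 + B) (f(B) = B/(((-1 + B)/(5 + B))) + B/(-2) = B*((5 + B)/(-1 + B)) + B*(-1/2) = B*(5 + B)/(-1 + B) - B/2 = -B/2 + B*(5 + B)/(-1 + B))
f(8)*(10/(-31) - 8/(16/(-11))) = ((1/2)*8*(11 + 8)/(-1 + 8))*(10/(-31) - 8/(16/(-11))) = ((1/2)*8*19/7)*(10*(-1/31) - 8/(16*(-1/11))) = ((1/2)*8*(1/7)*19)*(-10/31 - 8/(-16/11)) = 76*(-10/31 - 8*(-11/16))/7 = 76*(-10/31 + 11/2)/7 = (76/7)*(321/62) = 12198/217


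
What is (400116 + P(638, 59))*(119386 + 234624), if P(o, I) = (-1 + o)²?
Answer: 285291348850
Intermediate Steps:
(400116 + P(638, 59))*(119386 + 234624) = (400116 + (-1 + 638)²)*(119386 + 234624) = (400116 + 637²)*354010 = (400116 + 405769)*354010 = 805885*354010 = 285291348850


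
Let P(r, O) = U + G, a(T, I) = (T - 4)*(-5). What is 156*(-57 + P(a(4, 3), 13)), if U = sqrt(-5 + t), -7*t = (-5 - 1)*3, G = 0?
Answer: -8892 + 156*I*sqrt(119)/7 ≈ -8892.0 + 243.11*I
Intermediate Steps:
a(T, I) = 20 - 5*T (a(T, I) = (-4 + T)*(-5) = 20 - 5*T)
t = 18/7 (t = -(-5 - 1)*3/7 = -(-6)*3/7 = -1/7*(-18) = 18/7 ≈ 2.5714)
U = I*sqrt(119)/7 (U = sqrt(-5 + 18/7) = sqrt(-17/7) = I*sqrt(119)/7 ≈ 1.5584*I)
P(r, O) = I*sqrt(119)/7 (P(r, O) = I*sqrt(119)/7 + 0 = I*sqrt(119)/7)
156*(-57 + P(a(4, 3), 13)) = 156*(-57 + I*sqrt(119)/7) = -8892 + 156*I*sqrt(119)/7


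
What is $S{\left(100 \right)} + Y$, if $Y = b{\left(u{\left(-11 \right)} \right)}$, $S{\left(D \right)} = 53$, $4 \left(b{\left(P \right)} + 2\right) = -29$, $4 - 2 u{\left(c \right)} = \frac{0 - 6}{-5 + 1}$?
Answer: $\frac{175}{4} \approx 43.75$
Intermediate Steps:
$u{\left(c \right)} = \frac{5}{4}$ ($u{\left(c \right)} = 2 - \frac{\left(0 - 6\right) \frac{1}{-5 + 1}}{2} = 2 - \frac{\left(-6\right) \frac{1}{-4}}{2} = 2 - \frac{\left(-6\right) \left(- \frac{1}{4}\right)}{2} = 2 - \frac{3}{4} = \frac{5}{4}$)
$b{\left(P \right)} = - \frac{37}{4}$ ($b{\left(P \right)} = -2 + \frac{1}{4} \left(-29\right) = -2 - \frac{29}{4} = - \frac{37}{4}$)
$Y = - \frac{37}{4} \approx -9.25$
$S{\left(100 \right)} + Y = 53 - \frac{37}{4} = \frac{175}{4}$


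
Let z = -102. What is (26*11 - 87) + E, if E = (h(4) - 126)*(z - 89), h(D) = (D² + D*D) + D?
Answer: 17389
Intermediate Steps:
h(D) = D + 2*D² (h(D) = (D² + D²) + D = 2*D² + D = D + 2*D²)
E = 17190 (E = (4*(1 + 2*4) - 126)*(-102 - 89) = (4*(1 + 8) - 126)*(-191) = (4*9 - 126)*(-191) = (36 - 126)*(-191) = -90*(-191) = 17190)
(26*11 - 87) + E = (26*11 - 87) + 17190 = (286 - 87) + 17190 = 199 + 17190 = 17389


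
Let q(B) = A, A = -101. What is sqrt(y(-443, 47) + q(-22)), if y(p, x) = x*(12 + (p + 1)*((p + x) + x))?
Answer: 3*sqrt(805621) ≈ 2692.7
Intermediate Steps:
q(B) = -101
y(p, x) = x*(12 + (1 + p)*(p + 2*x))
sqrt(y(-443, 47) + q(-22)) = sqrt(47*(12 - 443 + (-443)**2 + 2*47 + 2*(-443)*47) - 101) = sqrt(47*(12 - 443 + 196249 + 94 - 41642) - 101) = sqrt(47*154270 - 101) = sqrt(7250690 - 101) = sqrt(7250589) = 3*sqrt(805621)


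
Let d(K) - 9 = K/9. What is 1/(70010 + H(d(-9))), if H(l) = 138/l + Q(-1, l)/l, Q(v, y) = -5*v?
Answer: 8/560223 ≈ 1.4280e-5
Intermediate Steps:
d(K) = 9 + K/9
H(l) = 143/l (H(l) = 138/l + (-5*(-1))/l = 138/l + 5/l = 143/l)
1/(70010 + H(d(-9))) = 1/(70010 + 143/(9 + (⅑)*(-9))) = 1/(70010 + 143/(9 - 1)) = 1/(70010 + 143/8) = 1/(560223/8) = 8/560223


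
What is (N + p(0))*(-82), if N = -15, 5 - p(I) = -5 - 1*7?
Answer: -164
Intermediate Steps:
p(I) = 17 (p(I) = 5 - (-5 - 1*7) = 5 - (-5 - 7) = 5 - 1*(-12) = 5 + 12 = 17)
(N + p(0))*(-82) = (-15 + 17)*(-82) = 2*(-82) = -164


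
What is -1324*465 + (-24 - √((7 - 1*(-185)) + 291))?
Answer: -615684 - √483 ≈ -6.1571e+5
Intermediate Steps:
-1324*465 + (-24 - √((7 - 1*(-185)) + 291)) = -615660 + (-24 - √((7 + 185) + 291)) = -615660 + (-24 - √(192 + 291)) = -615660 + (-24 - √483) = -615684 - √483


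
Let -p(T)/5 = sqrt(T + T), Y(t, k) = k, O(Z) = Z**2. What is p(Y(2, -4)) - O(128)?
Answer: -16384 - 10*I*sqrt(2) ≈ -16384.0 - 14.142*I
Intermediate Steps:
p(T) = -5*sqrt(2)*sqrt(T) (p(T) = -5*sqrt(T + T) = -5*sqrt(2)*sqrt(T))
p(Y(2, -4)) - O(128) = -5*sqrt(2)*sqrt(-4) - 1*128**2 = -5*sqrt(2)*2*I - 1*16384 = -10*I*sqrt(2) - 16384 = -16384 - 10*I*sqrt(2)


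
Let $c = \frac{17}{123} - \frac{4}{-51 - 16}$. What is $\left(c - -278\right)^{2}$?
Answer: $\frac{5256147731641}{67914081} \approx 77394.0$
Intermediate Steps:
$c = \frac{1631}{8241}$ ($c = 17 \cdot \frac{1}{123} - \frac{4}{-67} = \frac{17}{123} - - \frac{4}{67} = \frac{17}{123} + \frac{4}{67} = \frac{1631}{8241} \approx 0.19791$)
$\left(c - -278\right)^{2} = \left(\frac{1631}{8241} - -278\right)^{2} = \left(\frac{1631}{8241} + 278\right)^{2} = \left(\frac{2292629}{8241}\right)^{2} = \frac{5256147731641}{67914081}$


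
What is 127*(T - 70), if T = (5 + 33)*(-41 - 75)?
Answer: -568706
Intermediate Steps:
T = -4408 (T = 38*(-116) = -4408)
127*(T - 70) = 127*(-4408 - 70) = 127*(-4478) = -568706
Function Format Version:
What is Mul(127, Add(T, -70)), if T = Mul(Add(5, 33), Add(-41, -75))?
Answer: -568706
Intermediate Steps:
T = -4408 (T = Mul(38, -116) = -4408)
Mul(127, Add(T, -70)) = Mul(127, Add(-4408, -70)) = Mul(127, -4478) = -568706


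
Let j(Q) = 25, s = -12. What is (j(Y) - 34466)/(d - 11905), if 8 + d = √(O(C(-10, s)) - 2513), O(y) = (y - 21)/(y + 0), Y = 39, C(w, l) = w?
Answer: 215945070/74695831 + 34441*I*√250990/1419220789 ≈ 2.891 + 0.012158*I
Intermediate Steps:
O(y) = (-21 + y)/y
d = -8 + I*√250990/10 (d = -8 + √((-21 - 10)/(-10) - 2513) = -8 + √(-⅒*(-31) - 2513) = -8 + √(31/10 - 2513) = -8 + √(-25099/10) = -8 + I*√250990/10 ≈ -8.0 + 50.099*I)
(j(Y) - 34466)/(d - 11905) = (25 - 34466)/((-8 + I*√250990/10) - 11905) = -34441/(-11913 + I*√250990/10)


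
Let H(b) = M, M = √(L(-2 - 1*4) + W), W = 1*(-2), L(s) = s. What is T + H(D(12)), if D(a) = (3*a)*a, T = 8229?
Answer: 8229 + 2*I*√2 ≈ 8229.0 + 2.8284*I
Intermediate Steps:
D(a) = 3*a²
W = -2
M = 2*I*√2 (M = √((-2 - 1*4) - 2) = √((-2 - 4) - 2) = √(-6 - 2) = √(-8) = 2*I*√2 ≈ 2.8284*I)
H(b) = 2*I*√2
T + H(D(12)) = 8229 + 2*I*√2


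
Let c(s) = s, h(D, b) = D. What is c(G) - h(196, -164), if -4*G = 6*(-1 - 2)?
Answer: -383/2 ≈ -191.50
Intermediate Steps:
G = 9/2 (G = -3*(-1 - 2)/2 = -3*(-3)/2 = -¼*(-18) = 9/2 ≈ 4.5000)
c(G) - h(196, -164) = 9/2 - 1*196 = 9/2 - 196 = -383/2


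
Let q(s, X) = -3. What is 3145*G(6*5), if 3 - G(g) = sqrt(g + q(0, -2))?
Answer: 9435 - 9435*sqrt(3) ≈ -6906.9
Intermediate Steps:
G(g) = 3 - sqrt(-3 + g) (G(g) = 3 - sqrt(g - 3) = 3 - sqrt(-3 + g))
3145*G(6*5) = 3145*(3 - sqrt(-3 + 6*5)) = 3145*(3 - sqrt(-3 + 30)) = 3145*(3 - sqrt(27)) = 3145*(3 - 3*sqrt(3)) = 9435 - 9435*sqrt(3)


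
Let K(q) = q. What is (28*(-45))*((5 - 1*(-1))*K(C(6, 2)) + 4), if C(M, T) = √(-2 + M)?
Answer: -20160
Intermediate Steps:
(28*(-45))*((5 - 1*(-1))*K(C(6, 2)) + 4) = (28*(-45))*((5 - 1*(-1))*√(-2 + 6) + 4) = -1260*((5 + 1)*√4 + 4) = -1260*(6*2 + 4) = -1260*(12 + 4) = -1260*16 = -20160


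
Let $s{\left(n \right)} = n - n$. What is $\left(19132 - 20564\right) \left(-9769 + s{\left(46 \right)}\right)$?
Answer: $13989208$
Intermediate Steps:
$s{\left(n \right)} = 0$
$\left(19132 - 20564\right) \left(-9769 + s{\left(46 \right)}\right) = \left(19132 - 20564\right) \left(-9769 + 0\right) = \left(-1432\right) \left(-9769\right) = 13989208$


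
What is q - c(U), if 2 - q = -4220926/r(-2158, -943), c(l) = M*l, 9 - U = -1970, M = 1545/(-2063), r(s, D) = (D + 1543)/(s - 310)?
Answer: -2686117523198/154725 ≈ -1.7361e+7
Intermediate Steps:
r(s, D) = (1543 + D)/(-310 + s)
M = -1545/2063 (M = 1545*(-1/2063) = -1545/2063 ≈ -0.74891)
U = 1979 (U = 9 - 1*(-1970) = 9 + 1970 = 1979)
c(l) = -1545*l/2063
q = -1302155521/75 (q = 2 - (-4220926)/((1543 - 943)/(-310 - 2158)) = 2 - (-4220926)/(600/(-2468)) = 2 - (-4220926)/((-1/2468*600)) = 2 - (-4220926)/(-150/617) = 2 - (-4220926)*(-617)/150 = 2 - 1*1302155671/75 = 2 - 1302155671/75 = -1302155521/75 ≈ -1.7362e+7)
q - c(U) = -1302155521/75 - (-1545)*1979/2063 = -1302155521/75 - 1*(-3057555/2063) = -1302155521/75 + 3057555/2063 = -2686117523198/154725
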